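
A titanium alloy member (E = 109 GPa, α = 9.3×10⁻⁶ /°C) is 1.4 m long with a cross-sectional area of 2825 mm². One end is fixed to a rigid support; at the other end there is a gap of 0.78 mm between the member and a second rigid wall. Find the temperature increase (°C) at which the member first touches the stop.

The gap closes when αΔT L = 0.78 mm, since the member is still unstressed at that instant.
ΔT = 0.78 / (9.3×10⁻⁶ × 1400) = 59.91 °C.

ΔT ≈ 59.9 °C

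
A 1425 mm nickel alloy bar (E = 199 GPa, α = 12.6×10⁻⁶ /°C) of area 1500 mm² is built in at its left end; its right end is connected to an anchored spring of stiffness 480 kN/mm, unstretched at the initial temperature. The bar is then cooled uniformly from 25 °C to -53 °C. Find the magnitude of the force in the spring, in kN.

P ≈ 204 kN

The unrestrained thermal change is αΔT L = 12.6×10⁻⁶ × 78 × 1425 = 1.4 mm.
With a force P in the spring, the elastic change of the bar is PL/(AE) and that of the spring is P/k; compatibility requires their sum to equal δ_free.
So P = δ_free / [L/(AE) + 1/k] = 1.4 / [ 1425/(1500×199×10³) + 1/(480×10³) ].
P = 1.4 / 6.857×10⁻⁶ = 204200 N.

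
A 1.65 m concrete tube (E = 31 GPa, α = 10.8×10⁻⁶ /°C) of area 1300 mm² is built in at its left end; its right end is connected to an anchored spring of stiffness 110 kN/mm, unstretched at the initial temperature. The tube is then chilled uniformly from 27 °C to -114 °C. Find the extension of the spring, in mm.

δ ≈ 0.457 mm

Free thermal contraction: δ_free = αΔT L = 10.8×10⁻⁶ × 141 × 1650 = 2.513 mm.
With a force P in the spring, the elastic change of the tube is PL/(AE) and that of the spring is P/k; compatibility requires their sum to equal δ_free.
So P = δ_free / [L/(AE) + 1/k] = 2.513 / [ 1650/(1300×31×10³) + 1/(110×10³) ].
P = 2.513 / 5.003×10⁻⁵ = 50220 N.
Spring extension = P/k = 50220/(110×10³) = 0.4565 mm.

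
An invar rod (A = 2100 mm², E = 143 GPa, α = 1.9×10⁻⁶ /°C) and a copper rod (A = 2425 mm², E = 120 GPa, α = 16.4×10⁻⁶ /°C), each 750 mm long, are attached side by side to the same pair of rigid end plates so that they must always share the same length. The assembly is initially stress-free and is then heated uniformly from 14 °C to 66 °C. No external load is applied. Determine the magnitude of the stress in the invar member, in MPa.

σ ≈ 53.1 MPa (tensile)

The copper has the larger α, so on heating it would change length more than the invar if both were free. The rigid plates force a common final length, so the copper is put into compression and the invar into tension, with equal and opposite forces P (no external load).
Compatibility of the two members (thermal + elastic change equal): (α₁ − α₂)ΔT = P·[1/(A₁E₁) + 1/(A₂E₂)].
|α₁ − α₂|·ΔT = 14.5×10⁻⁶ × 52 = 0.000754.
1/(A₁E₁) + 1/(A₂E₂) = 1/(2100×143×10³) + 1/(2425×120×10³) = 6.766×10⁻⁹ N⁻¹.
So P = 0.000754 / 6.766×10⁻⁹ = 111.4 kN.
σ_{invar} = P/A₁ = 111400/2100 = 53.06 MPa, tensile.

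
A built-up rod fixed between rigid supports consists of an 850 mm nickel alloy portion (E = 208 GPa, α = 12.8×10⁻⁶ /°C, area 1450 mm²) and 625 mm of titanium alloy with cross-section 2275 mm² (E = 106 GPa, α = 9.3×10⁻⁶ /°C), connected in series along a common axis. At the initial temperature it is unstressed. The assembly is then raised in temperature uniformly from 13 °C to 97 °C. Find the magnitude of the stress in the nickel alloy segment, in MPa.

If the supports were absent, the total length change would be Σ αᵢΔT Lᵢ = 12.8×10⁻⁶×84×850 + 9.3×10⁻⁶×84×625 = 1.402 mm.
The rigid supports impose zero overall length change; the single axial force P common to all segments must satisfy P Σ Lᵢ/(AᵢEᵢ) = δ_free.
The series flexibility is Σ Lᵢ/(AᵢEᵢ) = 850/(1450×208×10³) + 625/(2275×106×10³) = 5.41×10⁻⁶ mm/N.
So P = 1.402 / 5.41×10⁻⁶ = 259.2 kN, compressive.
σ_{nickel alloy} = P / A = 259200 / 1450 = 178.7 MPa.

σ ≈ 179 MPa (compressive)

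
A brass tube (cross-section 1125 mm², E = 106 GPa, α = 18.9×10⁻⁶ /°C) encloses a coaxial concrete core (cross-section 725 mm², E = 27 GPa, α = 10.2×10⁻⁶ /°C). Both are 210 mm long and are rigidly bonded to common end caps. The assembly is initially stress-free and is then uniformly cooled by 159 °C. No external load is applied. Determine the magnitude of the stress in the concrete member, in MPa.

The brass has the larger α, so on cooling it would change length more than the concrete if both were free. The rigid plates force a common final length, so the brass is put into tension and the concrete into compression, with equal and opposite forces P (no external load).
Equating the net (thermal + elastic) strains gives |α₁ − α₂|·ΔT = P·[1/(A₁E₁) + 1/(A₂E₂)].
|α₁ − α₂|·ΔT = 8.7×10⁻⁶ × 159 = 0.001383.
1/(A₁E₁) + 1/(A₂E₂) = 1/(1125×106×10³) + 1/(725×27×10³) = 5.947×10⁻⁸ N⁻¹.
So P = 0.001383 / 5.947×10⁻⁸ = 23.26 kN.
σ_{concrete} = P/A₂ = 23260/725 = 32.08 MPa, compressive.

σ ≈ 32.1 MPa (compressive)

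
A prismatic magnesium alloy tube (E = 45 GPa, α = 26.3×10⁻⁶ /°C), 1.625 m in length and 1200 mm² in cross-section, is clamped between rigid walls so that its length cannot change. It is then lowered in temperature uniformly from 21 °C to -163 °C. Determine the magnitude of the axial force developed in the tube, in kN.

Full restraint means ε = 0, so the stress is σ = EαΔT = 45×10³ × 26.3×10⁻⁶ × 184 = 217.8 MPa.
Axial force P = σA = 217.8 × 1200 = 261300 N = 261.3 kN, tensile.

P ≈ 261 kN (tensile)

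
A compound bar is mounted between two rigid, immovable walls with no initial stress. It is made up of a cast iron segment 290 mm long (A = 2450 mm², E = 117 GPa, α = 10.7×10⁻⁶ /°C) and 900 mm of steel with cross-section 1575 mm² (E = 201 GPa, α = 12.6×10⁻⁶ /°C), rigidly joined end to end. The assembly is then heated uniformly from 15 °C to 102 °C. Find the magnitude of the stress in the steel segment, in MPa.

σ ≈ 207 MPa (compressive)

Free thermal expansion of the whole bar: Σ αᵢΔT Lᵢ = 10.7×10⁻⁶×87×290 + 12.6×10⁻⁶×87×900 = 1.257 mm.
The rigid supports impose zero overall length change; the single axial force P common to all segments must satisfy P Σ Lᵢ/(AᵢEᵢ) = δ_free.
The series flexibility is Σ Lᵢ/(AᵢEᵢ) = 290/(2450×117×10³) + 900/(1575×201×10³) = 3.855×10⁻⁶ mm/N.
So P = 1.257 / 3.855×10⁻⁶ = 326 kN, compressive.
σ_{steel} = P / A = 326000 / 1575 = 207 MPa.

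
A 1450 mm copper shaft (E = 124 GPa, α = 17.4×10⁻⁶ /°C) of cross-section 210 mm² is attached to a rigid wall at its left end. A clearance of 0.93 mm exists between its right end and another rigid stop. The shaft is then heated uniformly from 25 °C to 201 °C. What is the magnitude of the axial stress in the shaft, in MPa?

Free thermal elongation = αΔT L = 17.4×10⁻⁶ × 176 × 1450 = 4.44 mm.
After closing the 0.93 mm clearance, 4.44 − 0.93 = 3.51 mm of expansion remains to be suppressed by the wall.
So σ = E(δ_free − g)/L = 124×10³ × 3.51/1450 = 300.2 MPa.

σ ≈ 300 MPa (compressive)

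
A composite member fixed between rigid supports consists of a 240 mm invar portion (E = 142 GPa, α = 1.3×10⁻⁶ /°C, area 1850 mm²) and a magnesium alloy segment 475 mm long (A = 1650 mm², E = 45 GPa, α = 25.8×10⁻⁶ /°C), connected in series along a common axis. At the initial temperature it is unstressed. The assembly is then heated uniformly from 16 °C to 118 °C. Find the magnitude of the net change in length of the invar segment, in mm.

|ΔL| ≈ 0.128 mm

With the walls removed the bar would change length by δ_free = Σ αᵢΔT Lᵢ = 1.3×10⁻⁶×102×240 + 25.8×10⁻⁶×102×475 = 1.282 mm.
The walls prevent any net length change, so an axial force P (same in every segment) develops. Compatibility: P · Σ Lᵢ/(AᵢEᵢ) = δ_free.
Σ Lᵢ/(AᵢEᵢ) = 240/(1850×142×10³) + 475/(1650×45×10³) = 7.311×10⁻⁶ mm/N.
P = 1.282 / 7.311×10⁻⁶ = 175300 N = 175.3 kN, compressive.
For the invar segment, free thermal change = 1.3×10⁻⁶×102×240 = 0.03182 mm and elastic change from P = 175300×240/(1850×142×10³) = 0.1602 mm; these oppose, so the net change is 0.128 mm (segment shortens).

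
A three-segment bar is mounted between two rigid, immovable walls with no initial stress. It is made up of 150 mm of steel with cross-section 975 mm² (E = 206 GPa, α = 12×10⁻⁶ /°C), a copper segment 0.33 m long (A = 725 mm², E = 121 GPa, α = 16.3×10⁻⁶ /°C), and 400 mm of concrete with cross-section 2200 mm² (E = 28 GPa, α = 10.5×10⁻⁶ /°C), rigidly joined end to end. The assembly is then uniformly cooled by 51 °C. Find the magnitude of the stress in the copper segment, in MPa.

σ ≈ 72.8 MPa (tensile)

Free thermal contraction of the whole bar: Σ αᵢΔT Lᵢ = 12×10⁻⁶×51×150 + 16.3×10⁻⁶×51×330 + 10.5×10⁻⁶×51×400 = 0.5803 mm.
The walls prevent any net length change, so an axial force P (same in every segment) develops. Compatibility: P · Σ Lᵢ/(AᵢEᵢ) = δ_free.
The series flexibility is Σ Lᵢ/(AᵢEᵢ) = 150/(975×206×10³) + 330/(725×121×10³) + 400/(2200×28×10³) = 1.1×10⁻⁵ mm/N.
So P = 0.5803 / 1.1×10⁻⁵ = 52.75 kN, tensile.
σ_{copper} = P / A = 52750 / 725 = 72.75 MPa.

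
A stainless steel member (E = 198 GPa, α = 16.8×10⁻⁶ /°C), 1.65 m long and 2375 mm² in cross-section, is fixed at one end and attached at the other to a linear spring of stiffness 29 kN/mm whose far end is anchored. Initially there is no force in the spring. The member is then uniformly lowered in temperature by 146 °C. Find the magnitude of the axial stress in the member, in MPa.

σ ≈ 44.9 MPa (tensile)

If the spring were absent the member would shorten by αΔT L = 16.8×10⁻⁶ × 146 × 1650 = 4.047 mm.
With a force P in the spring, the elastic change of the member is PL/(AE) and that of the spring is P/k; compatibility requires their sum to equal δ_free.
So P = δ_free / [L/(AE) + 1/k] = 4.047 / [ 1650/(2375×198×10³) + 1/(29×10³) ].
P = 4.047 / 3.799×10⁻⁵ = 106500 N.
σ = P/A = 106500/2375 = 44.85 MPa.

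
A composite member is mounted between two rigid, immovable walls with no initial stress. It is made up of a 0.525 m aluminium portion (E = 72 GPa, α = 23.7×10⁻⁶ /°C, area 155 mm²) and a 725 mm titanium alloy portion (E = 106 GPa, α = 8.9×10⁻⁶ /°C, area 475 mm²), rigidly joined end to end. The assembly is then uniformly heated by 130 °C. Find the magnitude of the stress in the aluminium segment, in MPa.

σ ≈ 258 MPa (compressive)

If the supports were absent, the total length change would be Σ αᵢΔT Lᵢ = 23.7×10⁻⁶×130×525 + 8.9×10⁻⁶×130×725 = 2.456 mm.
The walls prevent any net length change, so an axial force P (same in every segment) develops. Compatibility: P · Σ Lᵢ/(AᵢEᵢ) = δ_free.
The series flexibility is Σ Lᵢ/(AᵢEᵢ) = 525/(155×72×10³) + 725/(475×106×10³) = 6.144×10⁻⁵ mm/N.
So P = 2.456 / 6.144×10⁻⁵ = 39.98 kN, compressive.
σ_{aluminium} = P / A = 39980 / 155 = 257.9 MPa.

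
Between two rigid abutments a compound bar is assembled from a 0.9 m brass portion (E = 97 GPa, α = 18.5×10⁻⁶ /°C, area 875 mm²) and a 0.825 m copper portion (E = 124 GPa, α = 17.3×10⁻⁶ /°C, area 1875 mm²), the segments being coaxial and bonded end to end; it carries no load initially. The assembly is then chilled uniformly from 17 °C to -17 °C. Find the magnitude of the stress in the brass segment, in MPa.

Free thermal contraction of the whole bar: Σ αᵢΔT Lᵢ = 18.5×10⁻⁶×34×900 + 17.3×10⁻⁶×34×825 = 1.051 mm.
Since the ends are fixed, an axial force P builds up, equal in every segment, with P · Σ Lᵢ/(AᵢEᵢ) = δ_free.
Σ Lᵢ/(AᵢEᵢ) = 900/(875×97×10³) + 825/(1875×124×10³) = 1.415×10⁻⁵ mm/N.
P = 1.051 / 1.415×10⁻⁵ = 74290 N = 74.29 kN, tensile.
σ_{brass} = P / A = 74290 / 875 = 84.9 MPa.

σ ≈ 84.9 MPa (tensile)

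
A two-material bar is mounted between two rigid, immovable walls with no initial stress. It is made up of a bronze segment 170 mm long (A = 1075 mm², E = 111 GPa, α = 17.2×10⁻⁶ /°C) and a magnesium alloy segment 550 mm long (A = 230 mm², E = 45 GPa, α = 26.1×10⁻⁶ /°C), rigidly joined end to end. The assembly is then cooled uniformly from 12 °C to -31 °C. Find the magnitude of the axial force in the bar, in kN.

P ≈ 13.6 kN (tensile)

Free thermal contraction of the whole bar: Σ αᵢΔT Lᵢ = 17.2×10⁻⁶×43×170 + 26.1×10⁻⁶×43×550 = 0.743 mm.
The walls prevent any net length change, so an axial force P (same in every segment) develops. Compatibility: P · Σ Lᵢ/(AᵢEᵢ) = δ_free.
The series flexibility is Σ Lᵢ/(AᵢEᵢ) = 170/(1075×111×10³) + 550/(230×45×10³) = 5.456×10⁻⁵ mm/N.
So P = 0.743 / 5.456×10⁻⁵ = 13.62 kN, tensile.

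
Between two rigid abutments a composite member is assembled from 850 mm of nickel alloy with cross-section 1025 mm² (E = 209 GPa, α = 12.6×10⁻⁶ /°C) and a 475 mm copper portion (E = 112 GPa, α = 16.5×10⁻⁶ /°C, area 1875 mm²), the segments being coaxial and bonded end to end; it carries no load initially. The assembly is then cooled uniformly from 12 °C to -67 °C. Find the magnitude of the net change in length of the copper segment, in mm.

|ΔL| ≈ 0.0872 mm

Free thermal contraction of the whole bar: Σ αᵢΔT Lᵢ = 12.6×10⁻⁶×79×850 + 16.5×10⁻⁶×79×475 = 1.465 mm.
The walls prevent any net length change, so an axial force P (same in every segment) develops. Compatibility: P · Σ Lᵢ/(AᵢEᵢ) = δ_free.
The series flexibility is Σ Lᵢ/(AᵢEᵢ) = 850/(1025×209×10³) + 475/(1875×112×10³) = 6.23×10⁻⁶ mm/N.
So P = 1.465 / 6.23×10⁻⁶ = 235.2 kN, tensile.
For the copper segment, free thermal change = 16.5×10⁻⁶×79×475 = 0.6192 mm and elastic change from P = 235200×475/(1875×112×10³) = 0.532 mm; these oppose, so the net change is 0.0872 mm (segment shortens).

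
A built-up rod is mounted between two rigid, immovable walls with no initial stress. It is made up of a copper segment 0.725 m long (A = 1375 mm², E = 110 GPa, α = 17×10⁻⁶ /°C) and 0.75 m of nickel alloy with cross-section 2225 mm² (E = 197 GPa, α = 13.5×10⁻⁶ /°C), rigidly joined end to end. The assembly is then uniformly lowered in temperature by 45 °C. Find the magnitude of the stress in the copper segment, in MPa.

Free thermal contraction of the whole bar: Σ αᵢΔT Lᵢ = 17×10⁻⁶×45×725 + 13.5×10⁻⁶×45×750 = 1.01 mm.
The rigid supports impose zero overall length change; the single axial force P common to all segments must satisfy P Σ Lᵢ/(AᵢEᵢ) = δ_free.
The series flexibility is Σ Lᵢ/(AᵢEᵢ) = 725/(1375×110×10³) + 750/(2225×197×10³) = 6.504×10⁻⁶ mm/N.
Hence P = δ_free / Σ(L/AE) = 1.01/6.504×10⁻⁶ = 155.3 kN (tensile).
σ_{copper} = P / A = 155300 / 1375 = 113 MPa.

σ ≈ 113 MPa (tensile)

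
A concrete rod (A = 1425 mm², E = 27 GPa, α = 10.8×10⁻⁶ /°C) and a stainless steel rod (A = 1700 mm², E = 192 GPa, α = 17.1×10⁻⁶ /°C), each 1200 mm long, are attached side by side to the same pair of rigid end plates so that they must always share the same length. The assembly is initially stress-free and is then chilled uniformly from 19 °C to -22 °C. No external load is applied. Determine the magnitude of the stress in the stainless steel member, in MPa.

Equilibrium of a rigid end plate with no external load gives equal and opposite internal forces ±P in the two members. Since α_{stainless steel} > α_{concrete}, cooling drives the stainless steel into tension and the concrete into compression.
Compatibility of the two members (thermal + elastic change equal): (α₁ − α₂)ΔT = P·[1/(A₁E₁) + 1/(A₂E₂)].
|α₁ − α₂|·ΔT = 6.3×10⁻⁶ × 41 = 0.0002583.
1/(A₁E₁) + 1/(A₂E₂) = 1/(1425×27×10³) + 1/(1700×192×10³) = 2.905×10⁻⁸ N⁻¹.
P = 0.0002583 / 2.905×10⁻⁸ = 8890 N = 8.89 kN.
σ_{stainless steel} = P/A₂ = 8890/1700 = 5.229 MPa, tensile.

σ ≈ 5.23 MPa (tensile)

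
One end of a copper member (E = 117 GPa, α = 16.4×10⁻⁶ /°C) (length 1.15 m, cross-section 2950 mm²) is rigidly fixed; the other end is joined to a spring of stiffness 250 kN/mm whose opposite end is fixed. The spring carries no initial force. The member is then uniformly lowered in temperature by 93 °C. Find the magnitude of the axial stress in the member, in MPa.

σ ≈ 81.1 MPa (tensile)

The unrestrained thermal change is αΔT L = 16.4×10⁻⁶ × 93 × 1150 = 1.754 mm.
With a force P in the spring, the elastic change of the member is PL/(AE) and that of the spring is P/k; compatibility requires their sum to equal δ_free.
So P = δ_free / [L/(AE) + 1/k] = 1.754 / [ 1150/(2950×117×10³) + 1/(250×10³) ].
P = 1.754 / 7.332×10⁻⁶ = 239200 N.
σ = P/A = 239200/2950 = 81.09 MPa.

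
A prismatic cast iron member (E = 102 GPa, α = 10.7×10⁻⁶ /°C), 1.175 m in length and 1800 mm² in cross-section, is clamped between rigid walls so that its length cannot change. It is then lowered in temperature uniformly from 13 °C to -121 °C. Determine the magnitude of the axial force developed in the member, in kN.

Full restraint means ε = 0, so the stress is σ = EαΔT = 102×10³ × 10.7×10⁻⁶ × 134 = 146.2 MPa.
P = AEαΔT = 1800 × 102×10³ × 10.7×10⁻⁶ × 134 = 263.2 kN (tensile).

P ≈ 263 kN (tensile)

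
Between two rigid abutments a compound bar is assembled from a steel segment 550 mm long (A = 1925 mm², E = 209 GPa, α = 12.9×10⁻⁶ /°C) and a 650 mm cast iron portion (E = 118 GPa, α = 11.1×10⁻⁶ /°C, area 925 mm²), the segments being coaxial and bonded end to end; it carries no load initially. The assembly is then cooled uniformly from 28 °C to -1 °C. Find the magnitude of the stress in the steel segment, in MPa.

σ ≈ 29.4 MPa (tensile)

If the supports were absent, the total length change would be Σ αᵢΔT Lᵢ = 12.9×10⁻⁶×29×550 + 11.1×10⁻⁶×29×650 = 0.415 mm.
Since the ends are fixed, an axial force P builds up, equal in every segment, with P · Σ Lᵢ/(AᵢEᵢ) = δ_free.
Σ Lᵢ/(AᵢEᵢ) = 550/(1925×209×10³) + 650/(925×118×10³) = 7.322×10⁻⁶ mm/N.
So P = 0.415 / 7.322×10⁻⁶ = 56.68 kN, tensile.
σ_{steel} = P / A = 56680 / 1925 = 29.44 MPa.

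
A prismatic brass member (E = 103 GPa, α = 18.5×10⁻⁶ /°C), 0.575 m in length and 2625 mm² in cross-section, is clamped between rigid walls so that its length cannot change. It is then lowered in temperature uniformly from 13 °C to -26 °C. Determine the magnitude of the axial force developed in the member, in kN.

The ends cannot move, so σ = EαΔT = 103×10³ × 18.5×10⁻⁶ × 39 = 74.31 MPa.
Then P = σA = 74.31 × 2625 mm² = 195.1 kN, tensile.

P ≈ 195 kN (tensile)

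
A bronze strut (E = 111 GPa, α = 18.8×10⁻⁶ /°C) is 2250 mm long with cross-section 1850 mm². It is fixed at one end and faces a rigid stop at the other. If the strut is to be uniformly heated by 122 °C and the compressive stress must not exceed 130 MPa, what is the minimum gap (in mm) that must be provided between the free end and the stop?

With no wall the strut would lengthen by αΔT L = 18.8×10⁻⁶ × 122 × 2250 = 5.161 mm.
A stress of 130 MPa corresponds to the wall pushing the strut back by σL/E = 130×2250/(111×10³) = 2.635 mm.
So the gap has to take up the difference, g_min = δ_free − σL/E = 5.161 − 2.635 = 2.525 mm.

g ≈ 2.53 mm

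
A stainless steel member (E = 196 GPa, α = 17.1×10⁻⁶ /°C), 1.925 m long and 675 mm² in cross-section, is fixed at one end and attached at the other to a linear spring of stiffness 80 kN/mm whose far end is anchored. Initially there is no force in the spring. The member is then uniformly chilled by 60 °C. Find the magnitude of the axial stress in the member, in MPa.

The unrestrained thermal change is αΔT L = 17.1×10⁻⁶ × 60 × 1925 = 1.975 mm.
Let P be the tensile force in the spring. The member extends elastically by PL/(AE) and the spring stretches by P/k; together these equal δ_free.
P [ L/(AE) + 1/k ] = δ_free → P [ 1925/(675×196×10³) + 1/(80×10³) ] = 1.975.
P = 1.975 / 2.705×10⁻⁵ = 73010 N.
σ = P/A = 73010/675 = 108.2 MPa.

σ ≈ 108 MPa (tensile)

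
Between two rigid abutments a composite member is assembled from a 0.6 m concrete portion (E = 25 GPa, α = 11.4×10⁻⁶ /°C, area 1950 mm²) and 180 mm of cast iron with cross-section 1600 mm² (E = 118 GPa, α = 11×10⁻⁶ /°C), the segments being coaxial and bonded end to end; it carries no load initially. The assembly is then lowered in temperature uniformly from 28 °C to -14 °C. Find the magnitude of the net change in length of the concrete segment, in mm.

|ΔL| ≈ 0.0565 mm

Free thermal contraction of the whole bar: Σ αᵢΔT Lᵢ = 11.4×10⁻⁶×42×600 + 11×10⁻⁶×42×180 = 0.3704 mm.
The walls prevent any net length change, so an axial force P (same in every segment) develops. Compatibility: P · Σ Lᵢ/(AᵢEᵢ) = δ_free.
Σ Lᵢ/(AᵢEᵢ) = 600/(1950×25×10³) + 180/(1600×118×10³) = 1.326×10⁻⁵ mm/N.
P = 0.3704 / 1.326×10⁻⁵ = 27930 N = 27.93 kN, tensile.
For the concrete segment, free thermal change = 11.4×10⁻⁶×42×600 = 0.2873 mm and elastic change from P = 27930×600/(1950×25×10³) = 0.3438 mm; these oppose, so the net change is 0.0565 mm (segment lengthens).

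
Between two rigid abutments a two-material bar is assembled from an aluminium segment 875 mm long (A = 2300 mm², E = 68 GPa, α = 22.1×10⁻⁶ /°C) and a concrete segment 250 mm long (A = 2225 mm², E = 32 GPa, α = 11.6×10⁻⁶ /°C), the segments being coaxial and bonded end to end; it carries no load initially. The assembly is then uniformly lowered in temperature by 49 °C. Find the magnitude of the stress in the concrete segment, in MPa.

With the walls removed the bar would change length by δ_free = Σ αᵢΔT Lᵢ = 22.1×10⁻⁶×49×875 + 11.6×10⁻⁶×49×250 = 1.09 mm.
The rigid supports impose zero overall length change; the single axial force P common to all segments must satisfy P Σ Lᵢ/(AᵢEᵢ) = δ_free.
The series flexibility is Σ Lᵢ/(AᵢEᵢ) = 875/(2300×68×10³) + 250/(2225×32×10³) = 9.106×10⁻⁶ mm/N.
Hence P = δ_free / Σ(L/AE) = 1.09/9.106×10⁻⁶ = 119.7 kN (tensile).
σ_{concrete} = P / A = 119700 / 2225 = 53.78 MPa.

σ ≈ 53.8 MPa (tensile)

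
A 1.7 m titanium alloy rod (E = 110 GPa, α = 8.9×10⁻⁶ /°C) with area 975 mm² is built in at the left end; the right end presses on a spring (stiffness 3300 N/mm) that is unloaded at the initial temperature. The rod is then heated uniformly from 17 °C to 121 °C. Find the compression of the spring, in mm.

If the spring were absent the rod would lengthen by αΔT L = 8.9×10⁻⁶ × 104 × 1700 = 1.574 mm.
Let P be the compressive force at the spring. The rod shortens elastically by PL/(AE) and the spring compresses by P/k; together these equal δ_free.
So P = δ_free / [L/(AE) + 1/k] = 1.574 / [ 1700/(975×110×10³) + 1/(3300) ].
P = 1.574 / 0.0003189 = 4935 N.
Spring compression = P/k = 4935/(3300) = 1.495 mm.

δ ≈ 1.5 mm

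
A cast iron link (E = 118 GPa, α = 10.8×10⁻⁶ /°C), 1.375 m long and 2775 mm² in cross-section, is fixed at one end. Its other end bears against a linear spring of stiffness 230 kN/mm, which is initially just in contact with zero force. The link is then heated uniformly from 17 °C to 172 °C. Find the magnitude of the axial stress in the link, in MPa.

The unrestrained thermal change is αΔT L = 10.8×10⁻⁶ × 155 × 1375 = 2.302 mm.
Let P be the compressive force at the spring. The link shortens elastically by PL/(AE) and the spring compresses by P/k; together these equal δ_free.
So P = δ_free / [L/(AE) + 1/k] = 2.302 / [ 1375/(2775×118×10³) + 1/(230×10³) ].
P = 2.302 / 8.547×10⁻⁶ = 269300 N.
σ = P/A = 269300/2775 = 97.05 MPa.

σ ≈ 97 MPa (compressive)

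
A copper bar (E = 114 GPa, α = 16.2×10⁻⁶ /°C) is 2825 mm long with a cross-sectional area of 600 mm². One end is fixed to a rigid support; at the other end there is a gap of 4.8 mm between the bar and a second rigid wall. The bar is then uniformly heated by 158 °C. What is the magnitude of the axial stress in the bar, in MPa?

Unrestrained expansion: δ_free = αΔT L = 16.2×10⁻⁶ × 158 × 2825 = 7.231 mm.
The gap closes (δ_free > 4.8 mm) and the wall then resists a further 7.231 − 4.8 = 2.431 mm of expansion.
So σ = E(δ_free − g)/L = 114×10³ × 2.431/2825 = 98.1 MPa.

σ ≈ 98.1 MPa (compressive)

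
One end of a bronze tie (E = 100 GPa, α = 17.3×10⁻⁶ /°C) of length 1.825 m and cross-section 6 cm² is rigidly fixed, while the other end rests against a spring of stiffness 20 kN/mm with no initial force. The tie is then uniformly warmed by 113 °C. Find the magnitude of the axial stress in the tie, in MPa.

σ ≈ 73.9 MPa (compressive)

If the spring were absent the tie would lengthen by αΔT L = 17.3×10⁻⁶ × 113 × 1825 = 3.568 mm.
Let P be the compressive force at the spring. The tie shortens elastically by PL/(AE) and the spring compresses by P/k; together these equal δ_free.
P [ L/(AE) + 1/k ] = δ_free → P [ 1825/(600×100×10³) + 1/(20×10³) ] = 3.568.
P = 3.568 / 8.042×10⁻⁵ = 44370 N.
σ = P/A = 44370/600 = 73.94 MPa.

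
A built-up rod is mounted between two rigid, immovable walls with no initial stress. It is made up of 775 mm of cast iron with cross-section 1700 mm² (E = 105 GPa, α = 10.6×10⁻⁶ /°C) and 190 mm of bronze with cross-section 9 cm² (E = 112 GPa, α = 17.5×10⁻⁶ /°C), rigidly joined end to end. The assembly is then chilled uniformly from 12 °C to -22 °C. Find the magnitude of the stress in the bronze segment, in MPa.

σ ≈ 70 MPa (tensile)

Free thermal contraction of the whole bar: Σ αᵢΔT Lᵢ = 10.6×10⁻⁶×34×775 + 17.5×10⁻⁶×34×190 = 0.3924 mm.
The rigid supports impose zero overall length change; the single axial force P common to all segments must satisfy P Σ Lᵢ/(AᵢEᵢ) = δ_free.
Σ Lᵢ/(AᵢEᵢ) = 775/(1700×105×10³) + 190/(900×112×10³) = 6.227×10⁻⁶ mm/N.
Hence P = δ_free / Σ(L/AE) = 0.3924/6.227×10⁻⁶ = 63.01 kN (tensile).
σ_{bronze} = P / A = 63010 / 900 = 70.01 MPa.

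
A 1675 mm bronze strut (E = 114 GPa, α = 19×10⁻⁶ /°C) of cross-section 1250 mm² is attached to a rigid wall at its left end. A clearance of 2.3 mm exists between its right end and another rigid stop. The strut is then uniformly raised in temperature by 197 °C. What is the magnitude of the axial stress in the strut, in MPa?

σ ≈ 270 MPa (compressive)

Unrestrained expansion: δ_free = αΔT L = 19×10⁻⁶ × 197 × 1675 = 6.27 mm.
After closing the 2.3 mm clearance, 6.27 − 2.3 = 3.97 mm of expansion remains to be suppressed by the wall.
Compatibility: PL/(AE) = 3.97 mm, so σ = P/A = E × (3.97/1675) = 270.2 MPa.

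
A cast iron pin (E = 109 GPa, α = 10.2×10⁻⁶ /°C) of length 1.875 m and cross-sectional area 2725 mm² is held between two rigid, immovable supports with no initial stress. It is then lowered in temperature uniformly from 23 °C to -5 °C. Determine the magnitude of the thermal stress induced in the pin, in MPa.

σ ≈ 31.1 MPa (tensile)

The supports are rigid, so the total axial strain is zero. The restrained thermal strain is ε = αΔT = 10.2×10⁻⁶ × 28 = 285.6×10⁻⁶.
σ = EαΔT = 109×10³ × 10.2×10⁻⁶ × 28 = 31.13 MPa (tensile; the pin is trying to contract).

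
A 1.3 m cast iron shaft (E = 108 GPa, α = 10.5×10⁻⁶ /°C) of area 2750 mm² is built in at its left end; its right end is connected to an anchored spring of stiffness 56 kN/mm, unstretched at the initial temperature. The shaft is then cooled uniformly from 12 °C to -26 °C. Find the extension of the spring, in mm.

δ ≈ 0.417 mm

Free thermal contraction: δ_free = αΔT L = 10.5×10⁻⁶ × 38 × 1300 = 0.5187 mm.
With a force P in the spring, the elastic change of the shaft is PL/(AE) and that of the spring is P/k; compatibility requires their sum to equal δ_free.
P [ L/(AE) + 1/k ] = δ_free → P [ 1300/(2750×108×10³) + 1/(56×10³) ] = 0.5187.
P = 0.5187 / 2.223×10⁻⁵ = 23330 N.
Spring extension = P/k = 23330/(56×10³) = 0.4166 mm.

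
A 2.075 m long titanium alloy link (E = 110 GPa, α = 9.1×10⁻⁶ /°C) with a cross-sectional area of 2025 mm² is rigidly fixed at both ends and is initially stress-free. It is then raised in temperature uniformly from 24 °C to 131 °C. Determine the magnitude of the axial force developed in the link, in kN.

P ≈ 217 kN (compressive)

Full restraint means ε = 0, so the stress is σ = EαΔT = 110×10³ × 9.1×10⁻⁶ × 107 = 107.1 MPa.
Then P = σA = 107.1 × 2025 mm² = 216.9 kN, compressive.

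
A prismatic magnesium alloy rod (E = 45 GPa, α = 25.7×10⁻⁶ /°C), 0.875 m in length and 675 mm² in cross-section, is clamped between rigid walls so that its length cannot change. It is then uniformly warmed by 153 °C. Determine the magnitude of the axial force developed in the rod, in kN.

P ≈ 119 kN (compressive)

With zero net strain, σ = E·αΔT = 45 GPa × 25.7×10⁻⁶ × 153 = 176.9 MPa.
P = AEαΔT = 675 × 45×10³ × 25.7×10⁻⁶ × 153 = 119.4 kN (compressive).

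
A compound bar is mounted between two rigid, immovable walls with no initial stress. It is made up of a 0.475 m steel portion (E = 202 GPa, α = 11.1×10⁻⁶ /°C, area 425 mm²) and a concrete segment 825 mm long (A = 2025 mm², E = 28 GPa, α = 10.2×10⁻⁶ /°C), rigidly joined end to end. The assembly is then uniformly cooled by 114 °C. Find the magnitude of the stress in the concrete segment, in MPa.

With the walls removed the bar would change length by δ_free = Σ αᵢΔT Lᵢ = 11.1×10⁻⁶×114×475 + 10.2×10⁻⁶×114×825 = 1.56 mm.
Since the ends are fixed, an axial force P builds up, equal in every segment, with P · Σ Lᵢ/(AᵢEᵢ) = δ_free.
The series flexibility is Σ Lᵢ/(AᵢEᵢ) = 475/(425×202×10³) + 825/(2025×28×10³) = 2.008×10⁻⁵ mm/N.
So P = 1.56 / 2.008×10⁻⁵ = 77.7 kN, tensile.
σ_{concrete} = P / A = 77700 / 2025 = 38.37 MPa.

σ ≈ 38.4 MPa (tensile)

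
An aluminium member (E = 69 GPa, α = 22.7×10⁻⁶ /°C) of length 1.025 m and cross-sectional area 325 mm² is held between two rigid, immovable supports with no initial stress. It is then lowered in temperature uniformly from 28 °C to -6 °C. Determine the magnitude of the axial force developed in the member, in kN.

P ≈ 17.3 kN (tensile)

The ends cannot move, so σ = EαΔT = 69×10³ × 22.7×10⁻⁶ × 34 = 53.25 MPa.
P = AEαΔT = 325 × 69×10³ × 22.7×10⁻⁶ × 34 = 17.31 kN (tensile).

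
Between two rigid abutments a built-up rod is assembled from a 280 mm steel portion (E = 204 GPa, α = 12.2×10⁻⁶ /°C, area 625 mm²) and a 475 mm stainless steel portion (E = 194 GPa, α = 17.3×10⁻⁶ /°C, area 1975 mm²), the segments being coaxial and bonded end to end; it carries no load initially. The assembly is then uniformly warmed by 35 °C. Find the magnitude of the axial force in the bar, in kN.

P ≈ 119 kN (compressive)

If the supports were absent, the total length change would be Σ αᵢΔT Lᵢ = 12.2×10⁻⁶×35×280 + 17.3×10⁻⁶×35×475 = 0.4072 mm.
The rigid supports impose zero overall length change; the single axial force P common to all segments must satisfy P Σ Lᵢ/(AᵢEᵢ) = δ_free.
The series flexibility is Σ Lᵢ/(AᵢEᵢ) = 280/(625×204×10³) + 475/(1975×194×10³) = 3.436×10⁻⁶ mm/N.
Hence P = δ_free / Σ(L/AE) = 0.4072/3.436×10⁻⁶ = 118.5 kN (compressive).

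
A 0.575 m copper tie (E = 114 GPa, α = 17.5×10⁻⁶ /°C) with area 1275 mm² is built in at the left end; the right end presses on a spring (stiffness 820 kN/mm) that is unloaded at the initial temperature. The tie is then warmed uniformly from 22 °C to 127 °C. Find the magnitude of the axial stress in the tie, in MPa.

σ ≈ 160 MPa (compressive)

The unrestrained thermal change is αΔT L = 17.5×10⁻⁶ × 105 × 575 = 1.057 mm.
With a force P in the spring, the elastic change of the tie is PL/(AE) and that of the spring is P/k; compatibility requires their sum to equal δ_free.
P [ L/(AE) + 1/k ] = δ_free → P [ 575/(1275×114×10³) + 1/(820×10³) ] = 1.057.
P = 1.057 / 5.175×10⁻⁶ = 204100 N.
σ = P/A = 204100/1275 = 160.1 MPa.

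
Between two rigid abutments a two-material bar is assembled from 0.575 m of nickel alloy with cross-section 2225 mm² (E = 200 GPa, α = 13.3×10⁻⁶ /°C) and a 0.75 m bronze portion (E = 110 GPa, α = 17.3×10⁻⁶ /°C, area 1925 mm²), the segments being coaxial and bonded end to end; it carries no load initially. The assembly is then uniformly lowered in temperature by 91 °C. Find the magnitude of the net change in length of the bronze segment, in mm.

|ΔL| ≈ 0.194 mm

If the supports were absent, the total length change would be Σ αᵢΔT Lᵢ = 13.3×10⁻⁶×91×575 + 17.3×10⁻⁶×91×750 = 1.877 mm.
Since the ends are fixed, an axial force P builds up, equal in every segment, with P · Σ Lᵢ/(AᵢEᵢ) = δ_free.
Σ Lᵢ/(AᵢEᵢ) = 575/(2225×200×10³) + 750/(1925×110×10³) = 4.834×10⁻⁶ mm/N.
So P = 1.877 / 4.834×10⁻⁶ = 388.2 kN, tensile.
For the bronze segment, free thermal change = 17.3×10⁻⁶×91×750 = 1.181 mm and elastic change from P = 388200×750/(1925×110×10³) = 1.375 mm; these oppose, so the net change is 0.194 mm (segment lengthens).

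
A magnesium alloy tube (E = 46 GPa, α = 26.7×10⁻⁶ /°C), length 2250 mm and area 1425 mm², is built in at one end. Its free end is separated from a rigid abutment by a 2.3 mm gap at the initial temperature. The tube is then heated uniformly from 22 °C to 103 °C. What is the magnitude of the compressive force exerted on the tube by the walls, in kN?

P ≈ 74.8 kN

Unrestrained expansion: δ_free = αΔT L = 26.7×10⁻⁶ × 81 × 2250 = 4.866 mm.
This exceeds the 2.3 mm gap, so the wall pushes back. The portion of expansion that must be recovered elastically is δ_free − gap = 4.866 − 2.3 = 2.566 mm.
So σ = E(δ_free − g)/L = 46×10³ × 2.566/2250 = 52.46 MPa.
P = σA = 52.46 × 1425 = 74.76 kN.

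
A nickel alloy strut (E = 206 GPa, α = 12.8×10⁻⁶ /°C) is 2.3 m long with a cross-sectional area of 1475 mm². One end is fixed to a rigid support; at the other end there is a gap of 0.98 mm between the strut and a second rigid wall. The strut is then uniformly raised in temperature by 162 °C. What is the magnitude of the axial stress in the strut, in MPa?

σ ≈ 339 MPa (compressive)

Free thermal elongation = αΔT L = 12.8×10⁻⁶ × 162 × 2300 = 4.769 mm.
The gap closes (δ_free > 0.98 mm) and the wall then resists a further 4.769 − 0.98 = 3.789 mm of expansion.
That suppressed elongation corresponds to σ = E·Δ/L = 206×10³ × 3.789/2300 = 339.4 MPa.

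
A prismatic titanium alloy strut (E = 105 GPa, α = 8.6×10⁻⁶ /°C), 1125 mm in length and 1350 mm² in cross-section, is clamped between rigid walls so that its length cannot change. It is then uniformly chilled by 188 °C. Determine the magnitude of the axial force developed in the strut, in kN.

P ≈ 229 kN (tensile)

With zero net strain, σ = E·αΔT = 105 GPa × 8.6×10⁻⁶ × 188 = 169.8 MPa.
Then P = σA = 169.8 × 1350 mm² = 229.2 kN, tensile.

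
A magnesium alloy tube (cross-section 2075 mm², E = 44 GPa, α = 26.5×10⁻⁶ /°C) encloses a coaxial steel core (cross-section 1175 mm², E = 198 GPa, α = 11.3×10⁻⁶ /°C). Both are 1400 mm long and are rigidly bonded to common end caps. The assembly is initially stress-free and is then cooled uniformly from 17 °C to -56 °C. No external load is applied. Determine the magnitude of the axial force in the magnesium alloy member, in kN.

P ≈ 72.8 kN (tensile in the magnesium alloy)

The magnesium alloy has the larger α, so on cooling it would change length more than the steel if both were free. The rigid plates force a common final length, so the magnesium alloy is put into tension and the steel into compression, with equal and opposite forces P (no external load).
Compatibility of the two members (thermal + elastic change equal): (α₁ − α₂)ΔT = P·[1/(A₁E₁) + 1/(A₂E₂)].
|α₁ − α₂|·ΔT = 15.2×10⁻⁶ × 73 = 0.00111.
1/(A₁E₁) + 1/(A₂E₂) = 1/(2075×44×10³) + 1/(1175×198×10³) = 1.525×10⁻⁸ N⁻¹.
So P = 0.00111 / 1.525×10⁻⁸ = 72.75 kN.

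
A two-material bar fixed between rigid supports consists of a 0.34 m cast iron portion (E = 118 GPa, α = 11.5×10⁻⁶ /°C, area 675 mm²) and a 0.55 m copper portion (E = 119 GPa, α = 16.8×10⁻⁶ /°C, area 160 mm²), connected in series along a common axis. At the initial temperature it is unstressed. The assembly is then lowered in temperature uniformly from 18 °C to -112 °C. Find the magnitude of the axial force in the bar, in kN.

P ≈ 51.6 kN (tensile)

If the supports were absent, the total length change would be Σ αᵢΔT Lᵢ = 11.5×10⁻⁶×130×340 + 16.8×10⁻⁶×130×550 = 1.709 mm.
The rigid supports impose zero overall length change; the single axial force P common to all segments must satisfy P Σ Lᵢ/(AᵢEᵢ) = δ_free.
The series flexibility is Σ Lᵢ/(AᵢEᵢ) = 340/(675×118×10³) + 550/(160×119×10³) = 3.316×10⁻⁵ mm/N.
P = 1.709 / 3.316×10⁻⁵ = 51560 N = 51.56 kN, tensile.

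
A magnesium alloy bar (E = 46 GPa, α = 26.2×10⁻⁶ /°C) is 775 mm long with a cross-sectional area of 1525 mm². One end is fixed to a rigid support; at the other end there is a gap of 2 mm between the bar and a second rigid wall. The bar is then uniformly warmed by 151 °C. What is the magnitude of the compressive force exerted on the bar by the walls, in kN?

P ≈ 96.5 kN

Unrestrained expansion: δ_free = αΔT L = 26.2×10⁻⁶ × 151 × 775 = 3.066 mm.
After closing the 2 mm clearance, 3.066 − 2 = 1.066 mm of expansion remains to be suppressed by the wall.
So σ = E(δ_free − g)/L = 46×10³ × 1.066/775 = 63.28 MPa.
P = σA = 63.28 × 1525 = 96.5 kN.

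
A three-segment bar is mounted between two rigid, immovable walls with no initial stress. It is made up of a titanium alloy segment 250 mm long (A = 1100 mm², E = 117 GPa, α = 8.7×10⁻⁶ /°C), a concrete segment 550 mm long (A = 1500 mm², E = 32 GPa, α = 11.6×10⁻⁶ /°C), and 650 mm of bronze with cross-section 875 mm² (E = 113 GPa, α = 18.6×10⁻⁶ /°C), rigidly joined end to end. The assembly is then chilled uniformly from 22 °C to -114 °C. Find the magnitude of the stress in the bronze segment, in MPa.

With the walls removed the bar would change length by δ_free = Σ αᵢΔT Lᵢ = 8.7×10⁻⁶×136×250 + 11.6×10⁻⁶×136×550 + 18.6×10⁻⁶×136×650 = 2.808 mm.
The walls prevent any net length change, so an axial force P (same in every segment) develops. Compatibility: P · Σ Lᵢ/(AᵢEᵢ) = δ_free.
Σ Lᵢ/(AᵢEᵢ) = 250/(1100×117×10³) + 550/(1500×32×10³) + 650/(875×113×10³) = 1.997×10⁻⁵ mm/N.
P = 2.808 / 1.997×10⁻⁵ = 140600 N = 140.6 kN, tensile.
σ_{bronze} = P / A = 140600 / 875 = 160.6 MPa.

σ ≈ 161 MPa (tensile)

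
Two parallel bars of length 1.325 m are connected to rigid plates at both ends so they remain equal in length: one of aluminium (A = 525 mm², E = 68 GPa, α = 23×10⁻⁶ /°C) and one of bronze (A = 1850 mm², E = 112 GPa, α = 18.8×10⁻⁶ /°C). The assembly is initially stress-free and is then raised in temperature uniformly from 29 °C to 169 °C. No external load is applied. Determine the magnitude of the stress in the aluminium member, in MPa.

Equilibrium of a rigid end plate with no external load gives equal and opposite internal forces ±P in the two members. Since α_{aluminium} > α_{bronze}, heating drives the aluminium into compression and the bronze into tension.
Compatibility of the two members (thermal + elastic change equal): (α₁ − α₂)ΔT = P·[1/(A₁E₁) + 1/(A₂E₂)].
|α₁ − α₂|·ΔT = 4.2×10⁻⁶ × 140 = 0.000588.
1/(A₁E₁) + 1/(A₂E₂) = 1/(525×68×10³) + 1/(1850×112×10³) = 3.284×10⁻⁸ N⁻¹.
P = 0.000588 / 3.284×10⁻⁸ = 17910 N = 17.91 kN.
σ_{aluminium} = P/A₁ = 17910/525 = 34.11 MPa, compressive.

σ ≈ 34.1 MPa (compressive)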